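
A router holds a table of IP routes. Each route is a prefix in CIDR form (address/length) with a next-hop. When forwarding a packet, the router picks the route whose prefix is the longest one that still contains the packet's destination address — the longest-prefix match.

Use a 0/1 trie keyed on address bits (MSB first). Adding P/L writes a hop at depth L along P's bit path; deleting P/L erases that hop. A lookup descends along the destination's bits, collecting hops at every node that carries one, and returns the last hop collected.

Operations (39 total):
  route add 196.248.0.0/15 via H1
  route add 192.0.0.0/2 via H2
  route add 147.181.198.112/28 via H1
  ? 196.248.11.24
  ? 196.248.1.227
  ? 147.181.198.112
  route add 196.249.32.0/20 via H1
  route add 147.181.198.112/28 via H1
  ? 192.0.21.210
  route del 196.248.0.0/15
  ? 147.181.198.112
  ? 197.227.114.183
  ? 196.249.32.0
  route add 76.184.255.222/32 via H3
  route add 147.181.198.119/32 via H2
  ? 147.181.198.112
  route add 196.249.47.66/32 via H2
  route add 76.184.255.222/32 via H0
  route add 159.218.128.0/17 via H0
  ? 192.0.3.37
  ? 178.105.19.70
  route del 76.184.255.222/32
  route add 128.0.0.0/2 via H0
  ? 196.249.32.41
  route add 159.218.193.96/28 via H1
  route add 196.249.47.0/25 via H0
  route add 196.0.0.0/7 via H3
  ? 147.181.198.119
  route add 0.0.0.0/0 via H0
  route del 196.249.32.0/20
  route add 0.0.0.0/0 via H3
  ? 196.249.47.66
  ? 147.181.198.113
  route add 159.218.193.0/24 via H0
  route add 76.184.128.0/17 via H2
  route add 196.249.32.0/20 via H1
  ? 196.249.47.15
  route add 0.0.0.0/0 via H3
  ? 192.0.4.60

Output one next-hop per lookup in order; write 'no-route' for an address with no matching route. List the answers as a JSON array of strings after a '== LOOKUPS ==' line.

Trace:
  add 196.248.0.0/15 -> H1 at depth 15
  add 192.0.0.0/2 -> H2 at depth 2
  add 147.181.198.112/28 -> H1 at depth 28
  lookup 196.248.11.24: bits 110001001111100 walk d0:-→d1:-→d2:H2→d3:-→d4:-→d5:-→d6:-→d7:-→d8:-→d9:-→d10:-→d11:-→d12:-→d13:-→d14:-→d15:H1 -> H1
  lookup 196.248.1.227: bits 110001001111100 walk d0:-→d1:-→d2:H2→d3:-→d4:-→d5:-→d6:-→d7:-→d8:-→d9:-→d10:-→d11:-→d12:-→d13:-→d14:-→d15:H1 -> H1
  lookup 147.181.198.112: bits 1001001110110101110001100111 walk d0:-→d1:-→d2:-→d3:-→d4:-→d5:-→d6:-→d7:-→d8:-→d9:-→d10:-→d11:-→d12:-→d13:-→d14:-→d15:-→d16:-→d17:-→d18:-→d19:-→d20:-→d21:-→d22:-→d23:-→d24:-→d25:-→d26:-→d27:-→d28:H1 -> H1
  add 196.249.32.0/20 -> H1 at depth 20
  add 147.181.198.112/28 -> H1 at depth 28
  lookup 192.0.21.210: bits 11000 walk d0:-→d1:-→d2:H2→d3:-→d4:-→d5:- -> H2
  del 196.248.0.0/15 (clear depth 15)
  lookup 147.181.198.112: bits 1001001110110101110001100111 walk d0:-→d1:-→d2:-→d3:-→d4:-→d5:-→d6:-→d7:-→d8:-→d9:-→d10:-→d11:-→d12:-→d13:-→d14:-→d15:-→d16:-→d17:-→d18:-→d19:-→d20:-→d21:-→d22:-→d23:-→d24:-→d25:-→d26:-→d27:-→d28:H1 -> H1
  lookup 197.227.114.183: bits 1100010 walk d0:-→d1:-→d2:H2→d3:-→d4:-→d5:-→d6:-→d7:- -> H2
  lookup 196.249.32.0: bits 11000100111110010010 walk d0:-→d1:-→d2:H2→d3:-→d4:-→d5:-→d6:-→d7:-→d8:-→d9:-→d10:-→d11:-→d12:-→d13:-→d14:-→d15:-→d16:-→d17:-→d18:-→d19:-→d20:H1 -> H1
  add 76.184.255.222/32 -> H3 at depth 32
  add 147.181.198.119/32 -> H2 at depth 32
  lookup 147.181.198.112: bits 10010011101101011100011001110 walk d0:-→d1:-→d2:-→d3:-→d4:-→d5:-→d6:-→d7:-→d8:-→d9:-→d10:-→d11:-→d12:-→d13:-→d14:-→d15:-→d16:-→d17:-→d18:-→d19:-→d20:-→d21:-→d22:-→d23:-→d24:-→d25:-→d26:-→d27:-→d28:H1→d29:- -> H1
  add 196.249.47.66/32 -> H2 at depth 32
  add 76.184.255.222/32 -> H0 at depth 32
  add 159.218.128.0/17 -> H0 at depth 17
  lookup 192.0.3.37: bits 11000 walk d0:-→d1:-→d2:H2→d3:-→d4:-→d5:- -> H2
  lookup 178.105.19.70: bits 10 walk d0:-→d1:-→d2:- -> no-route
  del 76.184.255.222/32 (clear depth 32)
  add 128.0.0.0/2 -> H0 at depth 2
  lookup 196.249.32.41: bits 11000100111110010010 walk d0:-→d1:-→d2:H2→d3:-→d4:-→d5:-→d6:-→d7:-→d8:-→d9:-→d10:-→d11:-→d12:-→d13:-→d14:-→d15:-→d16:-→d17:-→d18:-→d19:-→d20:H1 -> H1
  add 159.218.193.96/28 -> H1 at depth 28
  add 196.249.47.0/25 -> H0 at depth 25
  add 196.0.0.0/7 -> H3 at depth 7
  lookup 147.181.198.119: bits 10010011101101011100011001110111 walk d0:-→d1:-→d2:H0→d3:-→d4:-→d5:-→d6:-→d7:-→d8:-→d9:-→d10:-→d11:-→d12:-→d13:-→d14:-→d15:-→d16:-→d17:-→d18:-→d19:-→d20:-→d21:-→d22:-→d23:-→d24:-→d25:-→d26:-→d27:-→d28:H1→d29:-→d30:-→d31:-→d32:H2 -> H2
  add 0.0.0.0/0 -> H0 at depth 0
  del 196.249.32.0/20 (clear depth 20)
  add 0.0.0.0/0 -> H3 at depth 0
  lookup 196.249.47.66: bits 11000100111110010010111101000010 walk d0:H3→d1:-→d2:H2→d3:-→d4:-→d5:-→d6:-→d7:H3→d8:-→d9:-→d10:-→d11:-→d12:-→d13:-→d14:-→d15:-→d16:-→d17:-→d18:-→d19:-→d20:-→d21:-→d22:-→d23:-→d24:-→d25:H0→d26:-→d27:-→d28:-→d29:-→d30:-→d31:-→d32:H2 -> H2
  lookup 147.181.198.113: bits 10010011101101011100011001110 walk d0:H3→d1:-→d2:H0→d3:-→d4:-→d5:-→d6:-→d7:-→d8:-→d9:-→d10:-→d11:-→d12:-→d13:-→d14:-→d15:-→d16:-→d17:-→d18:-→d19:-→d20:-→d21:-→d22:-→d23:-→d24:-→d25:-→d26:-→d27:-→d28:H1→d29:- -> H1
  add 159.218.193.0/24 -> H0 at depth 24
  add 76.184.128.0/17 -> H2 at depth 17
  add 196.249.32.0/20 -> H1 at depth 20
  lookup 196.249.47.15: bits 1100010011111001001011110 walk d0:H3→d1:-→d2:H2→d3:-→d4:-→d5:-→d6:-→d7:H3→d8:-→d9:-→d10:-→d11:-→d12:-→d13:-→d14:-→d15:-→d16:-→d17:-→d18:-→d19:-→d20:H1→d21:-→d22:-→d23:-→d24:-→d25:H0 -> H0
  add 0.0.0.0/0 -> H3 at depth 0
  lookup 192.0.4.60: bits 11000 walk d0:H3→d1:-→d2:H2→d3:-→d4:-→d5:- -> H2

== LOOKUPS ==
["H1","H1","H1","H2","H1","H2","H1","H1","H2","no-route","H1","H2","H2","H1","H0","H2"]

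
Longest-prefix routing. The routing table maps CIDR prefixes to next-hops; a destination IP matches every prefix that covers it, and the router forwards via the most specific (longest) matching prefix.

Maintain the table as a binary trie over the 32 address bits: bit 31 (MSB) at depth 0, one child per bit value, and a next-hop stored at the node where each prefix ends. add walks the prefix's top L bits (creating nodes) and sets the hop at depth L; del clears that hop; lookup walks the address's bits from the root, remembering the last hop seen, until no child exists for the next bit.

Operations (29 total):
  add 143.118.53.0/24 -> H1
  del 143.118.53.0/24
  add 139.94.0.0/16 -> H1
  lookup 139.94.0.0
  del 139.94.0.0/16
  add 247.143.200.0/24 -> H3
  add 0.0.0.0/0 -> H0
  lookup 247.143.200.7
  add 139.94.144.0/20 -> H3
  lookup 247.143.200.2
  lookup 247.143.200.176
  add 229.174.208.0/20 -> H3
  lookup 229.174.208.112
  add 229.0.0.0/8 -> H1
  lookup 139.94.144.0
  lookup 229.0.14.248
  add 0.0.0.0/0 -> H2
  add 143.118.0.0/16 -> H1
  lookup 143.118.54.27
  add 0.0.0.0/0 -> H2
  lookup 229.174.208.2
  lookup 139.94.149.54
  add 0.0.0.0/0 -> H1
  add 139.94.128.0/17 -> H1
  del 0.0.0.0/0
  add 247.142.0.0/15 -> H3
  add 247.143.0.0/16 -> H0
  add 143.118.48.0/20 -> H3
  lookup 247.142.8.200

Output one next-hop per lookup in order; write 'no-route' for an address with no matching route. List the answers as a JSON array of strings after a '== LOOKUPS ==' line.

Process each operation:
  add 143.118.53.0/24 -> H1 at depth 24
  del 143.118.53.0/24 (clear depth 24)
  add 139.94.0.0/16 -> H1 at depth 16
  ? 139.94.0.0  path d0:-→d1:-→d2:-→d3:-→d4:-→d5:-→d6:-→d7:-→d8:-→d9:-→d10:-→d11:-→d12:-→d13:-→d14:-→d15:-→d16:H1  best=H1
  del 139.94.0.0/16 (clear depth 16)
  add 247.143.200.0/24 -> H3 at depth 24
  add 0.0.0.0/0 -> H0 at depth 0
  ? 247.143.200.7  path d0:H0→d1:-→d2:-→d3:-→d4:-→d5:-→d6:-→d7:-→d8:-→d9:-→d10:-→d11:-→d12:-→d13:-→d14:-→d15:-→d16:-→d17:-→d18:-→d19:-→d20:-→d21:-→d22:-→d23:-→d24:H3  best=H3
  add 139.94.144.0/20 -> H3 at depth 20
  ? 247.143.200.2  path d0:H0→d1:-→d2:-→d3:-→d4:-→d5:-→d6:-→d7:-→d8:-→d9:-→d10:-→d11:-→d12:-→d13:-→d14:-→d15:-→d16:-→d17:-→d18:-→d19:-→d20:-→d21:-→d22:-→d23:-→d24:H3  best=H3
  ? 247.143.200.176  path d0:H0→d1:-→d2:-→d3:-→d4:-→d5:-→d6:-→d7:-→d8:-→d9:-→d10:-→d11:-→d12:-→d13:-→d14:-→d15:-→d16:-→d17:-→d18:-→d19:-→d20:-→d21:-→d22:-→d23:-→d24:H3  best=H3
  add 229.174.208.0/20 -> H3 at depth 20
  ? 229.174.208.112  path d0:H0→d1:-→d2:-→d3:-→d4:-→d5:-→d6:-→d7:-→d8:-→d9:-→d10:-→d11:-→d12:-→d13:-→d14:-→d15:-→d16:-→d17:-→d18:-→d19:-→d20:H3  best=H3
  add 229.0.0.0/8 -> H1 at depth 8
  ? 139.94.144.0  path d0:H0→d1:-→d2:-→d3:-→d4:-→d5:-→d6:-→d7:-→d8:-→d9:-→d10:-→d11:-→d12:-→d13:-→d14:-→d15:-→d16:-→d17:-→d18:-→d19:-→d20:H3  best=H3
  ? 229.0.14.248  path d0:H0→d1:-→d2:-→d3:-→d4:-→d5:-→d6:-→d7:-→d8:H1  best=H1
  add 0.0.0.0/0 -> H2 at depth 0
  add 143.118.0.0/16 -> H1 at depth 16
  ? 143.118.54.27  path d0:H2→d1:-→d2:-→d3:-→d4:-→d5:-→d6:-→d7:-→d8:-→d9:-→d10:-→d11:-→d12:-→d13:-→d14:-→d15:-→d16:H1→d17:-→d18:-→d19:-→d20:-→d21:-→d22:-  best=H1
  add 0.0.0.0/0 -> H2 at depth 0
  ? 229.174.208.2  path d0:H2→d1:-→d2:-→d3:-→d4:-→d5:-→d6:-→d7:-→d8:H1→d9:-→d10:-→d11:-→d12:-→d13:-→d14:-→d15:-→d16:-→d17:-→d18:-→d19:-→d20:H3  best=H3
  ? 139.94.149.54  path d0:H2→d1:-→d2:-→d3:-→d4:-→d5:-→d6:-→d7:-→d8:-→d9:-→d10:-→d11:-→d12:-→d13:-→d14:-→d15:-→d16:-→d17:-→d18:-→d19:-→d20:H3  best=H3
  add 0.0.0.0/0 -> H1 at depth 0
  add 139.94.128.0/17 -> H1 at depth 17
  del 0.0.0.0/0 (clear depth 0)
  add 247.142.0.0/15 -> H3 at depth 15
  add 247.143.0.0/16 -> H0 at depth 16
  add 143.118.48.0/20 -> H3 at depth 20
  ? 247.142.8.200  path d0:-→d1:-→d2:-→d3:-→d4:-→d5:-→d6:-→d7:-→d8:-→d9:-→d10:-→d11:-→d12:-→d13:-→d14:-→d15:H3  best=H3

== LOOKUPS ==
["H1","H3","H3","H3","H3","H3","H1","H1","H3","H3","H3"]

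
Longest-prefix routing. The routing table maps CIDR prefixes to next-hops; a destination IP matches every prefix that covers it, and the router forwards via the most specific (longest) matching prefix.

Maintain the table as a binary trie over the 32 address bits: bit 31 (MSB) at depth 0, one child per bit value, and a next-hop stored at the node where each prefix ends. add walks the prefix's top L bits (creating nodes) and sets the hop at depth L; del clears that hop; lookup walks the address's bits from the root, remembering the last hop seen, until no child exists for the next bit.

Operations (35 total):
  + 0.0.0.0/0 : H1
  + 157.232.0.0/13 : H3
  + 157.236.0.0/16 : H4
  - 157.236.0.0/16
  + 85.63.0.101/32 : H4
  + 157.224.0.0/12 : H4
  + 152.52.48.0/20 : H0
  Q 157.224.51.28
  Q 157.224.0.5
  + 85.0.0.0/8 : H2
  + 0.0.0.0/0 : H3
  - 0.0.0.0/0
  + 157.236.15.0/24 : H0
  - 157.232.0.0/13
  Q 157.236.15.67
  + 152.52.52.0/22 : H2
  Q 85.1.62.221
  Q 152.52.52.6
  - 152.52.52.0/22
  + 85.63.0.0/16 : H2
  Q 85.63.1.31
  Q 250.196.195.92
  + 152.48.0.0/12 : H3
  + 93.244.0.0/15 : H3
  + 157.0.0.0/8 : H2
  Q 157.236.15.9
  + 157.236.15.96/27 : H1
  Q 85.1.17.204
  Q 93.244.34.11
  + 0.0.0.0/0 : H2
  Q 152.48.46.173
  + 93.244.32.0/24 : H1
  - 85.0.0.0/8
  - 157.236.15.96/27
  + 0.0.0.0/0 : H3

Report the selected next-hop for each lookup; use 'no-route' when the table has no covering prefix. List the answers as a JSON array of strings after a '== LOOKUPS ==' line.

Trace:
  add 0.0.0.0/0 -> H1 at depth 0
  add 157.232.0.0/13 -> H3 at depth 13
  add 157.236.0.0/16 -> H4 at depth 16
  del 157.236.0.0/16 (clear depth 16)
  add 85.63.0.101/32 -> H4 at depth 32
  add 157.224.0.0/12 -> H4 at depth 12
  add 152.52.48.0/20 -> H0 at depth 20
  lookup 157.224.51.28: bits 100111011110 walk d0:H1→d1:-→d2:-→d3:-→d4:-→d5:-→d6:-→d7:-→d8:-→d9:-→d10:-→d11:-→d12:H4 -> H4
  lookup 157.224.0.5: bits 100111011110 walk d0:H1→d1:-→d2:-→d3:-→d4:-→d5:-→d6:-→d7:-→d8:-→d9:-→d10:-→d11:-→d12:H4 -> H4
  add 85.0.0.0/8 -> H2 at depth 8
  add 0.0.0.0/0 -> H3 at depth 0
  del 0.0.0.0/0 (clear depth 0)
  add 157.236.15.0/24 -> H0 at depth 24
  del 157.232.0.0/13 (clear depth 13)
  lookup 157.236.15.67: bits 100111011110110000001111 walk d0:-→d1:-→d2:-→d3:-→d4:-→d5:-→d6:-→d7:-→d8:-→d9:-→d10:-→d11:-→d12:H4→d13:-→d14:-→d15:-→d16:-→d17:-→d18:-→d19:-→d20:-→d21:-→d22:-→d23:-→d24:H0 -> H0
  add 152.52.52.0/22 -> H2 at depth 22
  lookup 85.1.62.221: bits 0101010100 walk d0:-→d1:-→d2:-→d3:-→d4:-→d5:-→d6:-→d7:-→d8:H2→d9:-→d10:- -> H2
  lookup 152.52.52.6: bits 1001100000110100001101 walk d0:-→d1:-→d2:-→d3:-→d4:-→d5:-→d6:-→d7:-→d8:-→d9:-→d10:-→d11:-→d12:-→d13:-→d14:-→d15:-→d16:-→d17:-→d18:-→d19:-→d20:H0→d21:-→d22:H2 -> H2
  del 152.52.52.0/22 (clear depth 22)
  add 85.63.0.0/16 -> H2 at depth 16
  lookup 85.63.1.31: bits 01010101001111110000000 walk d0:-→d1:-→d2:-→d3:-→d4:-→d5:-→d6:-→d7:-→d8:H2→d9:-→d10:-→d11:-→d12:-→d13:-→d14:-→d15:-→d16:H2→d17:-→d18:-→d19:-→d20:-→d21:-→d22:-→d23:- -> H2
  lookup 250.196.195.92: bits 1 walk d0:-→d1:- -> no-route
  add 152.48.0.0/12 -> H3 at depth 12
  add 93.244.0.0/15 -> H3 at depth 15
  add 157.0.0.0/8 -> H2 at depth 8
  lookup 157.236.15.9: bits 100111011110110000001111 walk d0:-→d1:-→d2:-→d3:-→d4:-→d5:-→d6:-→d7:-→d8:H2→d9:-→d10:-→d11:-→d12:H4→d13:-→d14:-→d15:-→d16:-→d17:-→d18:-→d19:-→d20:-→d21:-→d22:-→d23:-→d24:H0 -> H0
  add 157.236.15.96/27 -> H1 at depth 27
  lookup 85.1.17.204: bits 0101010100 walk d0:-→d1:-→d2:-→d3:-→d4:-→d5:-→d6:-→d7:-→d8:H2→d9:-→d10:- -> H2
  lookup 93.244.34.11: bits 010111011111010 walk d0:-→d1:-→d2:-→d3:-→d4:-→d5:-→d6:-→d7:-→d8:-→d9:-→d10:-→d11:-→d12:-→d13:-→d14:-→d15:H3 -> H3
  add 0.0.0.0/0 -> H2 at depth 0
  lookup 152.48.46.173: bits 1001100000110 walk d0:H2→d1:-→d2:-→d3:-→d4:-→d5:-→d6:-→d7:-→d8:-→d9:-→d10:-→d11:-→d12:H3→d13:- -> H3
  add 93.244.32.0/24 -> H1 at depth 24
  del 85.0.0.0/8 (clear depth 8)
  del 157.236.15.96/27 (clear depth 27)
  add 0.0.0.0/0 -> H3 at depth 0

== LOOKUPS ==
["H4","H4","H0","H2","H2","H2","no-route","H0","H2","H3","H3"]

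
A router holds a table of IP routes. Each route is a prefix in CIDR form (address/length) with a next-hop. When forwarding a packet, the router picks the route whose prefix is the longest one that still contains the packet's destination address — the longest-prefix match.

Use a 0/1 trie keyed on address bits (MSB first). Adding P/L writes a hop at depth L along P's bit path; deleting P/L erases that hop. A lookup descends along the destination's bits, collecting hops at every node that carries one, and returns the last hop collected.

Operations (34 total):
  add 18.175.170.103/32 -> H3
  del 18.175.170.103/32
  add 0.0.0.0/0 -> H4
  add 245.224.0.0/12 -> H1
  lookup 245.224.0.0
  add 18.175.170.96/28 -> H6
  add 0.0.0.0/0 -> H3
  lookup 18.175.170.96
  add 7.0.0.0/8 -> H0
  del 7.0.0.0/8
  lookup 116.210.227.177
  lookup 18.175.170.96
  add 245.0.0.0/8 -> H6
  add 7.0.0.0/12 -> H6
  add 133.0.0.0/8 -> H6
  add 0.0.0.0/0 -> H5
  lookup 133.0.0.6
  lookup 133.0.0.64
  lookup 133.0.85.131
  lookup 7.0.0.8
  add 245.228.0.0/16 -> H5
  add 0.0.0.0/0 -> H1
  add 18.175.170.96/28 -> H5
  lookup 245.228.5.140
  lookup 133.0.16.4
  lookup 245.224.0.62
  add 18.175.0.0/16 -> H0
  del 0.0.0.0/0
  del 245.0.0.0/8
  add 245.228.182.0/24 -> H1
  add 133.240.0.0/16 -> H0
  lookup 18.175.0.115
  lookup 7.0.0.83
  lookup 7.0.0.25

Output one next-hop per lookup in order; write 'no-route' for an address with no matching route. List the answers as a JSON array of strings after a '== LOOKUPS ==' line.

Apply in order:
  + 18.175.170.103/32 (H3) depth=32
  del 18.175.170.103/32 (clear depth 32)
  + 0.0.0.0/0 (H4) depth=0
  + 245.224.0.0/12 (H1) depth=12
  ? 245.224.0.0  path d0:H4→d1:-→d2:-→d3:-→d4:-→d5:-→d6:-→d7:-→d8:-→d9:-→d10:-→d11:-→d12:H1  best=H1
  + 18.175.170.96/28 (H6) depth=28
  + 0.0.0.0/0 (H3) depth=0
  ? 18.175.170.96  path d0:H3→d1:-→d2:-→d3:-→d4:-→d5:-→d6:-→d7:-→d8:-→d9:-→d10:-→d11:-→d12:-→d13:-→d14:-→d15:-→d16:-→d17:-→d18:-→d19:-→d20:-→d21:-→d22:-→d23:-→d24:-→d25:-→d26:-→d27:-→d28:H6→d29:-  best=H6
  + 7.0.0.0/8 (H0) depth=8
  del 7.0.0.0/8 (clear depth 8)
  ? 116.210.227.177  path d0:H3→d1:-  best=H3
  ? 18.175.170.96  path d0:H3→d1:-→d2:-→d3:-→d4:-→d5:-→d6:-→d7:-→d8:-→d9:-→d10:-→d11:-→d12:-→d13:-→d14:-→d15:-→d16:-→d17:-→d18:-→d19:-→d20:-→d21:-→d22:-→d23:-→d24:-→d25:-→d26:-→d27:-→d28:H6→d29:-  best=H6
  + 245.0.0.0/8 (H6) depth=8
  + 7.0.0.0/12 (H6) depth=12
  + 133.0.0.0/8 (H6) depth=8
  + 0.0.0.0/0 (H5) depth=0
  ? 133.0.0.6  path d0:H5→d1:-→d2:-→d3:-→d4:-→d5:-→d6:-→d7:-→d8:H6  best=H6
  ? 133.0.0.64  path d0:H5→d1:-→d2:-→d3:-→d4:-→d5:-→d6:-→d7:-→d8:H6  best=H6
  ? 133.0.85.131  path d0:H5→d1:-→d2:-→d3:-→d4:-→d5:-→d6:-→d7:-→d8:H6  best=H6
  ? 7.0.0.8  path d0:H5→d1:-→d2:-→d3:-→d4:-→d5:-→d6:-→d7:-→d8:-→d9:-→d10:-→d11:-→d12:H6  best=H6
  + 245.228.0.0/16 (H5) depth=16
  + 0.0.0.0/0 (H1) depth=0
  + 18.175.170.96/28 (H5) depth=28
  ? 245.228.5.140  path d0:H1→d1:-→d2:-→d3:-→d4:-→d5:-→d6:-→d7:-→d8:H6→d9:-→d10:-→d11:-→d12:H1→d13:-→d14:-→d15:-→d16:H5  best=H5
  ? 133.0.16.4  path d0:H1→d1:-→d2:-→d3:-→d4:-→d5:-→d6:-→d7:-→d8:H6  best=H6
  ? 245.224.0.62  path d0:H1→d1:-→d2:-→d3:-→d4:-→d5:-→d6:-→d7:-→d8:H6→d9:-→d10:-→d11:-→d12:H1→d13:-  best=H1
  + 18.175.0.0/16 (H0) depth=16
  del 0.0.0.0/0 (clear depth 0)
  del 245.0.0.0/8 (clear depth 8)
  + 245.228.182.0/24 (H1) depth=24
  + 133.240.0.0/16 (H0) depth=16
  ? 18.175.0.115  path d0:-→d1:-→d2:-→d3:-→d4:-→d5:-→d6:-→d7:-→d8:-→d9:-→d10:-→d11:-→d12:-→d13:-→d14:-→d15:-→d16:H0  best=H0
  ? 7.0.0.83  path d0:-→d1:-→d2:-→d3:-→d4:-→d5:-→d6:-→d7:-→d8:-→d9:-→d10:-→d11:-→d12:H6  best=H6
  ? 7.0.0.25  path d0:-→d1:-→d2:-→d3:-→d4:-→d5:-→d6:-→d7:-→d8:-→d9:-→d10:-→d11:-→d12:H6  best=H6

== LOOKUPS ==
["H1","H6","H3","H6","H6","H6","H6","H6","H5","H6","H1","H0","H6","H6"]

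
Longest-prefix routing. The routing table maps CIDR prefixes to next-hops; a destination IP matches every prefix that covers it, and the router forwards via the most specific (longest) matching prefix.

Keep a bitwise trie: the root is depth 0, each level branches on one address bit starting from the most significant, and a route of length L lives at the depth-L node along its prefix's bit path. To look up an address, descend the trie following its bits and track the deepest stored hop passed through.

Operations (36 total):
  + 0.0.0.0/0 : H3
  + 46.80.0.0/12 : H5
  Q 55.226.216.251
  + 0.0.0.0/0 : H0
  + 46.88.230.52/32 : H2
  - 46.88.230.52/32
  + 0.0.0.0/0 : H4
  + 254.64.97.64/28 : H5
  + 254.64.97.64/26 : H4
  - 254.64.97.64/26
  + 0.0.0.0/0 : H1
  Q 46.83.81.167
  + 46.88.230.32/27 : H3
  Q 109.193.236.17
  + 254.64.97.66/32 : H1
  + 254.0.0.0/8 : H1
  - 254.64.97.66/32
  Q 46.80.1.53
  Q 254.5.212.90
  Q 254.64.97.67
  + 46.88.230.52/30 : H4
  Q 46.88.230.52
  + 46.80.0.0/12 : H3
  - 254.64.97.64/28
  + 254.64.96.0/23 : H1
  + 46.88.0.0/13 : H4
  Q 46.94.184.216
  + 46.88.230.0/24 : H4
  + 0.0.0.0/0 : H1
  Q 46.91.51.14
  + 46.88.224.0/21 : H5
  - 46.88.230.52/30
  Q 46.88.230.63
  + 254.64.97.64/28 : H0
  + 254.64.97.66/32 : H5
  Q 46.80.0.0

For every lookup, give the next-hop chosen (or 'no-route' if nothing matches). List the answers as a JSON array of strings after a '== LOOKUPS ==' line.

Process each operation:
  add 0.0.0.0/0 -> H3 at depth 0
  add 46.80.0.0/12 -> H5 at depth 12
  lookup 55.226.216.251: bits 001 walk d0:H3→d1:-→d2:-→d3:- -> H3
  add 0.0.0.0/0 -> H0 at depth 0
  add 46.88.230.52/32 -> H2 at depth 32
  - 46.88.230.52/32 clear@32
  add 0.0.0.0/0 -> H4 at depth 0
  add 254.64.97.64/28 -> H5 at depth 28
  add 254.64.97.64/26 -> H4 at depth 26
  - 254.64.97.64/26 clear@26
  add 0.0.0.0/0 -> H1 at depth 0
  lookup 46.83.81.167: bits 001011100101 walk d0:H1→d1:-→d2:-→d3:-→d4:-→d5:-→d6:-→d7:-→d8:-→d9:-→d10:-→d11:-→d12:H5 -> H5
  add 46.88.230.32/27 -> H3 at depth 27
  lookup 109.193.236.17: bits 0 walk d0:H1→d1:- -> H1
  add 254.64.97.66/32 -> H1 at depth 32
  add 254.0.0.0/8 -> H1 at depth 8
  - 254.64.97.66/32 clear@32
  lookup 46.80.1.53: bits 001011100101 walk d0:H1→d1:-→d2:-→d3:-→d4:-→d5:-→d6:-→d7:-→d8:-→d9:-→d10:-→d11:-→d12:H5 -> H5
  lookup 254.5.212.90: bits 111111100 walk d0:H1→d1:-→d2:-→d3:-→d4:-→d5:-→d6:-→d7:-→d8:H1→d9:- -> H1
  lookup 254.64.97.67: bits 1111111001000000011000010100001 walk d0:H1→d1:-→d2:-→d3:-→d4:-→d5:-→d6:-→d7:-→d8:H1→d9:-→d10:-→d11:-→d12:-→d13:-→d14:-→d15:-→d16:-→d17:-→d18:-→d19:-→d20:-→d21:-→d22:-→d23:-→d24:-→d25:-→d26:-→d27:-→d28:H5→d29:-→d30:-→d31:- -> H5
  add 46.88.230.52/30 -> H4 at depth 30
  lookup 46.88.230.52: bits 00101110010110001110011000110100 walk d0:H1→d1:-→d2:-→d3:-→d4:-→d5:-→d6:-→d7:-→d8:-→d9:-→d10:-→d11:-→d12:H5→d13:-→d14:-→d15:-→d16:-→d17:-→d18:-→d19:-→d20:-→d21:-→d22:-→d23:-→d24:-→d25:-→d26:-→d27:H3→d28:-→d29:-→d30:H4→d31:-→d32:- -> H4
  add 46.80.0.0/12 -> H3 at depth 12
  - 254.64.97.64/28 clear@28
  add 254.64.96.0/23 -> H1 at depth 23
  add 46.88.0.0/13 -> H4 at depth 13
  lookup 46.94.184.216: bits 0010111001011 walk d0:H1→d1:-→d2:-→d3:-→d4:-→d5:-→d6:-→d7:-→d8:-→d9:-→d10:-→d11:-→d12:H3→d13:H4 -> H4
  add 46.88.230.0/24 -> H4 at depth 24
  add 0.0.0.0/0 -> H1 at depth 0
  lookup 46.91.51.14: bits 00101110010110 walk d0:H1→d1:-→d2:-→d3:-→d4:-→d5:-→d6:-→d7:-→d8:-→d9:-→d10:-→d11:-→d12:H3→d13:H4→d14:- -> H4
  add 46.88.224.0/21 -> H5 at depth 21
  - 46.88.230.52/30 clear@30
  lookup 46.88.230.63: bits 0010111001011000111001100011 walk d0:H1→d1:-→d2:-→d3:-→d4:-→d5:-→d6:-→d7:-→d8:-→d9:-→d10:-→d11:-→d12:H3→d13:H4→d14:-→d15:-→d16:-→d17:-→d18:-→d19:-→d20:-→d21:H5→d22:-→d23:-→d24:H4→d25:-→d26:-→d27:H3→d28:- -> H3
  add 254.64.97.64/28 -> H0 at depth 28
  add 254.64.97.66/32 -> H5 at depth 32
  lookup 46.80.0.0: bits 001011100101 walk d0:H1→d1:-→d2:-→d3:-→d4:-→d5:-→d6:-→d7:-→d8:-→d9:-→d10:-→d11:-→d12:H3 -> H3

== LOOKUPS ==
["H3","H5","H1","H5","H1","H5","H4","H4","H4","H3","H3"]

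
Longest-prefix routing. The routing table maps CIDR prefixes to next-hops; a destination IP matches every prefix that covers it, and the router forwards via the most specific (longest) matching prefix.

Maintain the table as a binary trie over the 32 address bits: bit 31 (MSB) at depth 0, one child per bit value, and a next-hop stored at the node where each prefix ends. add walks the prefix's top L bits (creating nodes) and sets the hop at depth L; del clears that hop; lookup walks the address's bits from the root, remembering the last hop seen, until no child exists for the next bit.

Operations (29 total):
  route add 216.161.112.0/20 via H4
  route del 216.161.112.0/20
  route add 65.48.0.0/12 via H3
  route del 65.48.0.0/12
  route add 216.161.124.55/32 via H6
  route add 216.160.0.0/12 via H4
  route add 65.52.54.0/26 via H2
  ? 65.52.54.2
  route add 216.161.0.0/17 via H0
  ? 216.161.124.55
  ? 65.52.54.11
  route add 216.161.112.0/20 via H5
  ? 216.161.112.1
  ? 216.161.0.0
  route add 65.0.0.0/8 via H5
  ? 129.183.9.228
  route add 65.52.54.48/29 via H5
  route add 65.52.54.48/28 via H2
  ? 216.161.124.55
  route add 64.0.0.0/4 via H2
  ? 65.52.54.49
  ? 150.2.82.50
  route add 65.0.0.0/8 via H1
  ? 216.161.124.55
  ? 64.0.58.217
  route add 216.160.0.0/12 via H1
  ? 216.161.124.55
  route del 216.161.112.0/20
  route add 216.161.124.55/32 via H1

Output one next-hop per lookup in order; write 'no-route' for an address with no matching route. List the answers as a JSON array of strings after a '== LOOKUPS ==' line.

Trace:
  + 216.161.112.0/20 (H4) depth=20
  - 216.161.112.0/20 clear@20
  + 65.48.0.0/12 (H3) depth=12
  - 65.48.0.0/12 clear@12
  + 216.161.124.55/32 (H6) depth=32
  + 216.160.0.0/12 (H4) depth=12
  + 65.52.54.0/26 (H2) depth=26
  Q 65.52.54.2: descend 01000001001101000011011000 ; hops seen [H2] ; pick H2
  + 216.161.0.0/17 (H0) depth=17
  Q 216.161.124.55: descend 11011000101000010111110000110111 ; hops seen [H4,H0,H6] ; pick H6
  Q 65.52.54.11: descend 01000001001101000011011000 ; hops seen [H2] ; pick H2
  + 216.161.112.0/20 (H5) depth=20
  Q 216.161.112.1: descend 11011000101000010111 ; hops seen [H4,H0,H5] ; pick H5
  Q 216.161.0.0: descend 11011000101000010 ; hops seen [H4,H0] ; pick H0
  + 65.0.0.0/8 (H5) depth=8
  Q 129.183.9.228: descend 1 ; hops seen [∅] ; pick no-route
  + 65.52.54.48/29 (H5) depth=29
  + 65.52.54.48/28 (H2) depth=28
  Q 216.161.124.55: descend 11011000101000010111110000110111 ; hops seen [H4,H0,H5,H6] ; pick H6
  + 64.0.0.0/4 (H2) depth=4
  Q 65.52.54.49: descend 01000001001101000011011000110 ; hops seen [H2,H5,H2,H2,H5] ; pick H5
  Q 150.2.82.50: descend 1 ; hops seen [∅] ; pick no-route
  + 65.0.0.0/8 (H1) depth=8
  Q 216.161.124.55: descend 11011000101000010111110000110111 ; hops seen [H4,H0,H5,H6] ; pick H6
  Q 64.0.58.217: descend 0100000 ; hops seen [H2] ; pick H2
  + 216.160.0.0/12 (H1) depth=12
  Q 216.161.124.55: descend 11011000101000010111110000110111 ; hops seen [H1,H0,H5,H6] ; pick H6
  - 216.161.112.0/20 clear@20
  + 216.161.124.55/32 (H1) depth=32

== LOOKUPS ==
["H2","H6","H2","H5","H0","no-route","H6","H5","no-route","H6","H2","H6"]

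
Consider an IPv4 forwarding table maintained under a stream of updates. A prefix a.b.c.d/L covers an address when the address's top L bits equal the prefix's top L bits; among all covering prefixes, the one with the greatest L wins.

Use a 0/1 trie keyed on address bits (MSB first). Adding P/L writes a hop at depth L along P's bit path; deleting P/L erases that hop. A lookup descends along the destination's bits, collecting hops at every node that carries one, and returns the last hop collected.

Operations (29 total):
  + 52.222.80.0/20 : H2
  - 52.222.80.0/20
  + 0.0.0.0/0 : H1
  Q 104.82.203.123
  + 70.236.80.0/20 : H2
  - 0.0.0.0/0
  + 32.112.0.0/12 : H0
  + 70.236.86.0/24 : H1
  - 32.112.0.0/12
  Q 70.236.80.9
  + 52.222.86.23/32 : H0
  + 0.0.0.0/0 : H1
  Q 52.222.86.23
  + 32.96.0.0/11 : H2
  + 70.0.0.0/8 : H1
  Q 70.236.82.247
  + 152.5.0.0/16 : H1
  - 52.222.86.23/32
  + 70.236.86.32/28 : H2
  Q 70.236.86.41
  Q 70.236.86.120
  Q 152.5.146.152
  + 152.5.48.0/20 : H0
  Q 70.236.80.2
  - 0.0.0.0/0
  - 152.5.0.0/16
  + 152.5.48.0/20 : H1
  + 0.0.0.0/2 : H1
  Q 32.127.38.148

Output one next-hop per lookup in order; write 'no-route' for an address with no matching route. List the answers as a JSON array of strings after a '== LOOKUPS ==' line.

Apply in order:
  + 52.222.80.0/20 (H2) depth=20
  - 52.222.80.0/20 clear@20
  + 0.0.0.0/0 (H1) depth=0
  lookup 104.82.203.123: bits 0 walk d0:H1→d1:- -> H1
  + 70.236.80.0/20 (H2) depth=20
  - 0.0.0.0/0 clear@0
  + 32.112.0.0/12 (H0) depth=12
  + 70.236.86.0/24 (H1) depth=24
  - 32.112.0.0/12 clear@12
  lookup 70.236.80.9: bits 010001101110110001010 walk d0:-→d1:-→d2:-→d3:-→d4:-→d5:-→d6:-→d7:-→d8:-→d9:-→d10:-→d11:-→d12:-→d13:-→d14:-→d15:-→d16:-→d17:-→d18:-→d19:-→d20:H2→d21:- -> H2
  + 52.222.86.23/32 (H0) depth=32
  + 0.0.0.0/0 (H1) depth=0
  lookup 52.222.86.23: bits 00110100110111100101011000010111 walk d0:H1→d1:-→d2:-→d3:-→d4:-→d5:-→d6:-→d7:-→d8:-→d9:-→d10:-→d11:-→d12:-→d13:-→d14:-→d15:-→d16:-→d17:-→d18:-→d19:-→d20:-→d21:-→d22:-→d23:-→d24:-→d25:-→d26:-→d27:-→d28:-→d29:-→d30:-→d31:-→d32:H0 -> H0
  + 32.96.0.0/11 (H2) depth=11
  + 70.0.0.0/8 (H1) depth=8
  lookup 70.236.82.247: bits 010001101110110001010 walk d0:H1→d1:-→d2:-→d3:-→d4:-→d5:-→d6:-→d7:-→d8:H1→d9:-→d10:-→d11:-→d12:-→d13:-→d14:-→d15:-→d16:-→d17:-→d18:-→d19:-→d20:H2→d21:- -> H2
  + 152.5.0.0/16 (H1) depth=16
  - 52.222.86.23/32 clear@32
  + 70.236.86.32/28 (H2) depth=28
  lookup 70.236.86.41: bits 0100011011101100010101100010 walk d0:H1→d1:-→d2:-→d3:-→d4:-→d5:-→d6:-→d7:-→d8:H1→d9:-→d10:-→d11:-→d12:-→d13:-→d14:-→d15:-→d16:-→d17:-→d18:-→d19:-→d20:H2→d21:-→d22:-→d23:-→d24:H1→d25:-→d26:-→d27:-→d28:H2 -> H2
  lookup 70.236.86.120: bits 0100011011101100010101100 walk d0:H1→d1:-→d2:-→d3:-→d4:-→d5:-→d6:-→d7:-→d8:H1→d9:-→d10:-→d11:-→d12:-→d13:-→d14:-→d15:-→d16:-→d17:-→d18:-→d19:-→d20:H2→d21:-→d22:-→d23:-→d24:H1→d25:- -> H1
  lookup 152.5.146.152: bits 1001100000000101 walk d0:H1→d1:-→d2:-→d3:-→d4:-→d5:-→d6:-→d7:-→d8:-→d9:-→d10:-→d11:-→d12:-→d13:-→d14:-→d15:-→d16:H1 -> H1
  + 152.5.48.0/20 (H0) depth=20
  lookup 70.236.80.2: bits 010001101110110001010 walk d0:H1→d1:-→d2:-→d3:-→d4:-→d5:-→d6:-→d7:-→d8:H1→d9:-→d10:-→d11:-→d12:-→d13:-→d14:-→d15:-→d16:-→d17:-→d18:-→d19:-→d20:H2→d21:- -> H2
  - 0.0.0.0/0 clear@0
  - 152.5.0.0/16 clear@16
  + 152.5.48.0/20 (H1) depth=20
  + 0.0.0.0/2 (H1) depth=2
  lookup 32.127.38.148: bits 001000000111 walk d0:-→d1:-→d2:H1→d3:-→d4:-→d5:-→d6:-→d7:-→d8:-→d9:-→d10:-→d11:H2→d12:- -> H2

== LOOKUPS ==
["H1","H2","H0","H2","H2","H1","H1","H2","H2"]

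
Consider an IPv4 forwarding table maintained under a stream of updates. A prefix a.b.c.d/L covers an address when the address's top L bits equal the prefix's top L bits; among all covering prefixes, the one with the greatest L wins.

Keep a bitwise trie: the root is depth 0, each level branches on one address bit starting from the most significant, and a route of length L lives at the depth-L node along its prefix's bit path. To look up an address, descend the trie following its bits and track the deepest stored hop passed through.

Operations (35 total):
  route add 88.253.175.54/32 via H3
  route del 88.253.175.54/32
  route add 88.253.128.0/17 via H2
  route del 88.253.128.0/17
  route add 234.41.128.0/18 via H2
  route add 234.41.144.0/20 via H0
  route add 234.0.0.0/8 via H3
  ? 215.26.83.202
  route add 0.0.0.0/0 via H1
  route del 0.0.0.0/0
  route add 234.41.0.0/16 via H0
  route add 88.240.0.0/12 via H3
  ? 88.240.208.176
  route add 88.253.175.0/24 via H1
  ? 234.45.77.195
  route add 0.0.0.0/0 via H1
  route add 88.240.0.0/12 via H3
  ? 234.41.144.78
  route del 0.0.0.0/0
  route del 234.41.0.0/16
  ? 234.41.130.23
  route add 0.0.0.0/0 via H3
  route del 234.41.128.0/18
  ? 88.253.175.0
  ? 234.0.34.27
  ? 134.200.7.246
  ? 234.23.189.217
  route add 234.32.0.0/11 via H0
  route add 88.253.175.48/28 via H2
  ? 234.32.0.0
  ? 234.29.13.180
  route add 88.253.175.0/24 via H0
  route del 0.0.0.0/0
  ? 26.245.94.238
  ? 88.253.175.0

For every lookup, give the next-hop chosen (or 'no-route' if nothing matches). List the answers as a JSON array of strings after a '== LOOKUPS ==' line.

Process each operation:
  add 88.253.175.54/32 -> H3 at depth 32
  del 88.253.175.54/32 (clear depth 32)
  add 88.253.128.0/17 -> H2 at depth 17
  del 88.253.128.0/17 (clear depth 17)
  add 234.41.128.0/18 -> H2 at depth 18
  add 234.41.144.0/20 -> H0 at depth 20
  add 234.0.0.0/8 -> H3 at depth 8
  ? 215.26.83.202  path d0:-→d1:-→d2:-  best=no-route
  add 0.0.0.0/0 -> H1 at depth 0
  del 0.0.0.0/0 (clear depth 0)
  add 234.41.0.0/16 -> H0 at depth 16
  add 88.240.0.0/12 -> H3 at depth 12
  ? 88.240.208.176  path d0:-→d1:-→d2:-→d3:-→d4:-→d5:-→d6:-→d7:-→d8:-→d9:-→d10:-→d11:-→d12:H3  best=H3
  add 88.253.175.0/24 -> H1 at depth 24
  ? 234.45.77.195  path d0:-→d1:-→d2:-→d3:-→d4:-→d5:-→d6:-→d7:-→d8:H3→d9:-→d10:-→d11:-→d12:-→d13:-  best=H3
  add 0.0.0.0/0 -> H1 at depth 0
  add 88.240.0.0/12 -> H3 at depth 12
  ? 234.41.144.78  path d0:H1→d1:-→d2:-→d3:-→d4:-→d5:-→d6:-→d7:-→d8:H3→d9:-→d10:-→d11:-→d12:-→d13:-→d14:-→d15:-→d16:H0→d17:-→d18:H2→d19:-→d20:H0  best=H0
  del 0.0.0.0/0 (clear depth 0)
  del 234.41.0.0/16 (clear depth 16)
  ? 234.41.130.23  path d0:-→d1:-→d2:-→d3:-→d4:-→d5:-→d6:-→d7:-→d8:H3→d9:-→d10:-→d11:-→d12:-→d13:-→d14:-→d15:-→d16:-→d17:-→d18:H2→d19:-  best=H2
  add 0.0.0.0/0 -> H3 at depth 0
  del 234.41.128.0/18 (clear depth 18)
  ? 88.253.175.0  path d0:H3→d1:-→d2:-→d3:-→d4:-→d5:-→d6:-→d7:-→d8:-→d9:-→d10:-→d11:-→d12:H3→d13:-→d14:-→d15:-→d16:-→d17:-→d18:-→d19:-→d20:-→d21:-→d22:-→d23:-→d24:H1→d25:-→d26:-  best=H1
  ? 234.0.34.27  path d0:H3→d1:-→d2:-→d3:-→d4:-→d5:-→d6:-→d7:-→d8:H3→d9:-→d10:-  best=H3
  ? 134.200.7.246  path d0:H3→d1:-  best=H3
  ? 234.23.189.217  path d0:H3→d1:-→d2:-→d3:-→d4:-→d5:-→d6:-→d7:-→d8:H3→d9:-→d10:-  best=H3
  add 234.32.0.0/11 -> H0 at depth 11
  add 88.253.175.48/28 -> H2 at depth 28
  ? 234.32.0.0  path d0:H3→d1:-→d2:-→d3:-→d4:-→d5:-→d6:-→d7:-→d8:H3→d9:-→d10:-→d11:H0→d12:-  best=H0
  ? 234.29.13.180  path d0:H3→d1:-→d2:-→d3:-→d4:-→d5:-→d6:-→d7:-→d8:H3→d9:-→d10:-  best=H3
  add 88.253.175.0/24 -> H0 at depth 24
  del 0.0.0.0/0 (clear depth 0)
  ? 26.245.94.238  path d0:-→d1:-  best=no-route
  ? 88.253.175.0  path d0:-→d1:-→d2:-→d3:-→d4:-→d5:-→d6:-→d7:-→d8:-→d9:-→d10:-→d11:-→d12:H3→d13:-→d14:-→d15:-→d16:-→d17:-→d18:-→d19:-→d20:-→d21:-→d22:-→d23:-→d24:H0→d25:-→d26:-  best=H0

== LOOKUPS ==
["no-route","H3","H3","H0","H2","H1","H3","H3","H3","H0","H3","no-route","H0"]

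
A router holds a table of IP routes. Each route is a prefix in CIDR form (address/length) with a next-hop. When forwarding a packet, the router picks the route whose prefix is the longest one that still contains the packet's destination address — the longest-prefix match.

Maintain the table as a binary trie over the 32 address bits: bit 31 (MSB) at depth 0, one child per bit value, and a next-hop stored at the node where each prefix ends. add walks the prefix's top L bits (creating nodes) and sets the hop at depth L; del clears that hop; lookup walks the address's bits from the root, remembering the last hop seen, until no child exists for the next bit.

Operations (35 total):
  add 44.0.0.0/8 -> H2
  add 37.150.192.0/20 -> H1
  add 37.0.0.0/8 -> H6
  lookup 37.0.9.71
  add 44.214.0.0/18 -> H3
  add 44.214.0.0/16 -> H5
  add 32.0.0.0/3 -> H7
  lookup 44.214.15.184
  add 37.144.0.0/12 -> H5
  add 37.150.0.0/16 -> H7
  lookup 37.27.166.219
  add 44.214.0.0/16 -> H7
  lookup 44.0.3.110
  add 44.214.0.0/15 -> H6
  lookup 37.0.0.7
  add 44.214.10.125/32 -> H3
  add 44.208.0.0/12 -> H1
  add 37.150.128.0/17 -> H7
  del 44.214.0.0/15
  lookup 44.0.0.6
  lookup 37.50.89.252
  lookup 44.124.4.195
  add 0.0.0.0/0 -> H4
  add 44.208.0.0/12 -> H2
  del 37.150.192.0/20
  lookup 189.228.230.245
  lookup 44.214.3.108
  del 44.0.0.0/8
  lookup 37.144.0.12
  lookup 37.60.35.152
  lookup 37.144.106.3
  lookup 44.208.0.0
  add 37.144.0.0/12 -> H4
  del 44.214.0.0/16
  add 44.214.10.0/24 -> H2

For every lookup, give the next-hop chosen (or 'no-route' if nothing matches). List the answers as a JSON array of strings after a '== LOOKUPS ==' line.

Process each operation:
  add 44.0.0.0/8 -> H2 at depth 8
  add 37.150.192.0/20 -> H1 at depth 20
  add 37.0.0.0/8 -> H6 at depth 8
  ? 37.0.9.71  path d0:-→d1:-→d2:-→d3:-→d4:-→d5:-→d6:-→d7:-→d8:H6  best=H6
  add 44.214.0.0/18 -> H3 at depth 18
  add 44.214.0.0/16 -> H5 at depth 16
  add 32.0.0.0/3 -> H7 at depth 3
  ? 44.214.15.184  path d0:-→d1:-→d2:-→d3:H7→d4:-→d5:-→d6:-→d7:-→d8:H2→d9:-→d10:-→d11:-→d12:-→d13:-→d14:-→d15:-→d16:H5→d17:-→d18:H3  best=H3
  add 37.144.0.0/12 -> H5 at depth 12
  add 37.150.0.0/16 -> H7 at depth 16
  ? 37.27.166.219  path d0:-→d1:-→d2:-→d3:H7→d4:-→d5:-→d6:-→d7:-→d8:H6  best=H6
  add 44.214.0.0/16 -> H7 at depth 16
  ? 44.0.3.110  path d0:-→d1:-→d2:-→d3:H7→d4:-→d5:-→d6:-→d7:-→d8:H2  best=H2
  add 44.214.0.0/15 -> H6 at depth 15
  ? 37.0.0.7  path d0:-→d1:-→d2:-→d3:H7→d4:-→d5:-→d6:-→d7:-→d8:H6  best=H6
  add 44.214.10.125/32 -> H3 at depth 32
  add 44.208.0.0/12 -> H1 at depth 12
  add 37.150.128.0/17 -> H7 at depth 17
  del 44.214.0.0/15 (clear depth 15)
  ? 44.0.0.6  path d0:-→d1:-→d2:-→d3:H7→d4:-→d5:-→d6:-→d7:-→d8:H2  best=H2
  ? 37.50.89.252  path d0:-→d1:-→d2:-→d3:H7→d4:-→d5:-→d6:-→d7:-→d8:H6  best=H6
  ? 44.124.4.195  path d0:-→d1:-→d2:-→d3:H7→d4:-→d5:-→d6:-→d7:-→d8:H2  best=H2
  add 0.0.0.0/0 -> H4 at depth 0
  add 44.208.0.0/12 -> H2 at depth 12
  del 37.150.192.0/20 (clear depth 20)
  ? 189.228.230.245  path d0:H4  best=H4
  ? 44.214.3.108  path d0:H4→d1:-→d2:-→d3:H7→d4:-→d5:-→d6:-→d7:-→d8:H2→d9:-→d10:-→d11:-→d12:H2→d13:-→d14:-→d15:-→d16:H7→d17:-→d18:H3→d19:-→d20:-  best=H3
  del 44.0.0.0/8 (clear depth 8)
  ? 37.144.0.12  path d0:H4→d1:-→d2:-→d3:H7→d4:-→d5:-→d6:-→d7:-→d8:H6→d9:-→d10:-→d11:-→d12:H5→d13:-  best=H5
  ? 37.60.35.152  path d0:H4→d1:-→d2:-→d3:H7→d4:-→d5:-→d6:-→d7:-→d8:H6  best=H6
  ? 37.144.106.3  path d0:H4→d1:-→d2:-→d3:H7→d4:-→d5:-→d6:-→d7:-→d8:H6→d9:-→d10:-→d11:-→d12:H5→d13:-  best=H5
  ? 44.208.0.0  path d0:H4→d1:-→d2:-→d3:H7→d4:-→d5:-→d6:-→d7:-→d8:-→d9:-→d10:-→d11:-→d12:H2→d13:-  best=H2
  add 37.144.0.0/12 -> H4 at depth 12
  del 44.214.0.0/16 (clear depth 16)
  add 44.214.10.0/24 -> H2 at depth 24

== LOOKUPS ==
["H6","H3","H6","H2","H6","H2","H6","H2","H4","H3","H5","H6","H5","H2"]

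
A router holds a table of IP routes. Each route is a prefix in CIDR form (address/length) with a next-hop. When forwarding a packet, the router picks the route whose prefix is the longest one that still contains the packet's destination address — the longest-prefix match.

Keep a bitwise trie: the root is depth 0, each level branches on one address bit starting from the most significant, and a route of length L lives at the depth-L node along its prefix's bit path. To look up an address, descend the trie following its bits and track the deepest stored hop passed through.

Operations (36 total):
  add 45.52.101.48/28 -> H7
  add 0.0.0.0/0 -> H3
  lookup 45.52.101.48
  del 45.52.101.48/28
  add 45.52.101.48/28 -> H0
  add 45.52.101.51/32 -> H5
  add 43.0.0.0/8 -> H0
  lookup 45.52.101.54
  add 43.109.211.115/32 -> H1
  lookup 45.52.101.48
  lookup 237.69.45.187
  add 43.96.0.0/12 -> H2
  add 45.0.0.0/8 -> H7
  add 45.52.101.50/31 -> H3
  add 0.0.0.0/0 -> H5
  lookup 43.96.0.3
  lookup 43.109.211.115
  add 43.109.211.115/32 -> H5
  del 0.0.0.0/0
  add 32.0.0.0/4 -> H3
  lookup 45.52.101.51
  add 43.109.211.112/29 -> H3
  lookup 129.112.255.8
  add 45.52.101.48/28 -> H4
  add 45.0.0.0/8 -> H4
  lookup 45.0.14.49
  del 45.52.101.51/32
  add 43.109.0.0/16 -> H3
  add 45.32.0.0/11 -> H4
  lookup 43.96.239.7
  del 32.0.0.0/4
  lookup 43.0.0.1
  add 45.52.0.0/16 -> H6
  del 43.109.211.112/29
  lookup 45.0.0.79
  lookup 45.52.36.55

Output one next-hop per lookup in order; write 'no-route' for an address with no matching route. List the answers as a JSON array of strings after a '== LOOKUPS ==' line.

Process each operation:
  add 45.52.101.48/28 -> H7 at depth 28
  add 0.0.0.0/0 -> H3 at depth 0
  ? 45.52.101.48  path d0:H3→d1:-→d2:-→d3:-→d4:-→d5:-→d6:-→d7:-→d8:-→d9:-→d10:-→d11:-→d12:-→d13:-→d14:-→d15:-→d16:-→d17:-→d18:-→d19:-→d20:-→d21:-→d22:-→d23:-→d24:-→d25:-→d26:-→d27:-→d28:H7  best=H7
  - 45.52.101.48/28 clear@28
  add 45.52.101.48/28 -> H0 at depth 28
  add 45.52.101.51/32 -> H5 at depth 32
  add 43.0.0.0/8 -> H0 at depth 8
  ? 45.52.101.54  path d0:H3→d1:-→d2:-→d3:-→d4:-→d5:-→d6:-→d7:-→d8:-→d9:-→d10:-→d11:-→d12:-→d13:-→d14:-→d15:-→d16:-→d17:-→d18:-→d19:-→d20:-→d21:-→d22:-→d23:-→d24:-→d25:-→d26:-→d27:-→d28:H0→d29:-  best=H0
  add 43.109.211.115/32 -> H1 at depth 32
  ? 45.52.101.48  path d0:H3→d1:-→d2:-→d3:-→d4:-→d5:-→d6:-→d7:-→d8:-→d9:-→d10:-→d11:-→d12:-→d13:-→d14:-→d15:-→d16:-→d17:-→d18:-→d19:-→d20:-→d21:-→d22:-→d23:-→d24:-→d25:-→d26:-→d27:-→d28:H0→d29:-→d30:-  best=H0
  ? 237.69.45.187  path d0:H3  best=H3
  add 43.96.0.0/12 -> H2 at depth 12
  add 45.0.0.0/8 -> H7 at depth 8
  add 45.52.101.50/31 -> H3 at depth 31
  add 0.0.0.0/0 -> H5 at depth 0
  ? 43.96.0.3  path d0:H5→d1:-→d2:-→d3:-→d4:-→d5:-→d6:-→d7:-→d8:H0→d9:-→d10:-→d11:-→d12:H2  best=H2
  ? 43.109.211.115  path d0:H5→d1:-→d2:-→d3:-→d4:-→d5:-→d6:-→d7:-→d8:H0→d9:-→d10:-→d11:-→d12:H2→d13:-→d14:-→d15:-→d16:-→d17:-→d18:-→d19:-→d20:-→d21:-→d22:-→d23:-→d24:-→d25:-→d26:-→d27:-→d28:-→d29:-→d30:-→d31:-→d32:H1  best=H1
  add 43.109.211.115/32 -> H5 at depth 32
  - 0.0.0.0/0 clear@0
  add 32.0.0.0/4 -> H3 at depth 4
  ? 45.52.101.51  path d0:-→d1:-→d2:-→d3:-→d4:H3→d5:-→d6:-→d7:-→d8:H7→d9:-→d10:-→d11:-→d12:-→d13:-→d14:-→d15:-→d16:-→d17:-→d18:-→d19:-→d20:-→d21:-→d22:-→d23:-→d24:-→d25:-→d26:-→d27:-→d28:H0→d29:-→d30:-→d31:H3→d32:H5  best=H5
  add 43.109.211.112/29 -> H3 at depth 29
  ? 129.112.255.8  path d0:-  best=no-route
  add 45.52.101.48/28 -> H4 at depth 28
  add 45.0.0.0/8 -> H4 at depth 8
  ? 45.0.14.49  path d0:-→d1:-→d2:-→d3:-→d4:H3→d5:-→d6:-→d7:-→d8:H4→d9:-→d10:-  best=H4
  - 45.52.101.51/32 clear@32
  add 43.109.0.0/16 -> H3 at depth 16
  add 45.32.0.0/11 -> H4 at depth 11
  ? 43.96.239.7  path d0:-→d1:-→d2:-→d3:-→d4:H3→d5:-→d6:-→d7:-→d8:H0→d9:-→d10:-→d11:-→d12:H2  best=H2
  - 32.0.0.0/4 clear@4
  ? 43.0.0.1  path d0:-→d1:-→d2:-→d3:-→d4:-→d5:-→d6:-→d7:-→d8:H0→d9:-  best=H0
  add 45.52.0.0/16 -> H6 at depth 16
  - 43.109.211.112/29 clear@29
  ? 45.0.0.79  path d0:-→d1:-→d2:-→d3:-→d4:-→d5:-→d6:-→d7:-→d8:H4→d9:-→d10:-  best=H4
  ? 45.52.36.55  path d0:-→d1:-→d2:-→d3:-→d4:-→d5:-→d6:-→d7:-→d8:H4→d9:-→d10:-→d11:H4→d12:-→d13:-→d14:-→d15:-→d16:H6→d17:-  best=H6

== LOOKUPS ==
["H7","H0","H0","H3","H2","H1","H5","no-route","H4","H2","H0","H4","H6"]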